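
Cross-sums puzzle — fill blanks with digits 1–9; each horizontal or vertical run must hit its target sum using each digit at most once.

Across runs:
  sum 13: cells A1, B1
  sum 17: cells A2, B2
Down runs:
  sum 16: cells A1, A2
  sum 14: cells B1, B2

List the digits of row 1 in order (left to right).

17 in 2 cells must be {8,9}; 16 in 2 cells must be {7,9}.
The 17 across and the 16 down share only 9, so A2 = 9.
B2 = 17 − 9 = 8 completes the 17 across.
A1 = 16 − 9 = 7 completes the 16 down.
B1 = 13 − 7 = 6 completes the 13 across.

7 6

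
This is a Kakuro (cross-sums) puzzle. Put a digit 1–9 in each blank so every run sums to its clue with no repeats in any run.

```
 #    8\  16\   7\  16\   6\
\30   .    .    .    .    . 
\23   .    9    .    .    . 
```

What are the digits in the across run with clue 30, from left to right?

6 7 3 9 5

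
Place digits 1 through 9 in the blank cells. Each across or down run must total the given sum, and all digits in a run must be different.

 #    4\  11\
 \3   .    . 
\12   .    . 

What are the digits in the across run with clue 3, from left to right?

1 2

3 in 2 cells must be {1,2}; 4 in 2 cells must be {1,3}.
The 3 across and the 4 down share only 1, so R1C1 = 1.
R1C2 = 3 − 1 = 2 completes the 3 across.
R2C1 = 4 − 1 = 3 completes the 4 down.
R2C2 = 12 − 3 = 9 completes the 12 across.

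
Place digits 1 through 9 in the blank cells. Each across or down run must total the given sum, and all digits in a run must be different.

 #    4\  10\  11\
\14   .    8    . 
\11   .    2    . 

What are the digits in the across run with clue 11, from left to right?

4 in 2 cells must be {1,3}.
Given what's placed, R1C1 must be 1 to fit the 14 across and 4 down.
R1C3 = 14 − 9 = 5 completes the 14 across.
R2C1 = 4 − 1 = 3 completes the 4 down.
R2C3 = 11 − 5 = 6 completes the 11 across.

3 2 6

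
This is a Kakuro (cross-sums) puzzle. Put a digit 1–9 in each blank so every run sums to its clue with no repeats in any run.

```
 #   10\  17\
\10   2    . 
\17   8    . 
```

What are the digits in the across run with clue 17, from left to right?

17 in 2 cells must be {8,9}.
R1C2 = 10 − 2 = 8 completes the 10 across.
R2C2 = 17 − 8 = 9 completes the 17 across.

8 9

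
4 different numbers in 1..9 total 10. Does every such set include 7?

No

The only way to make 10 from 4 distinct digits is {1,2,3,4}, which does not contain 7.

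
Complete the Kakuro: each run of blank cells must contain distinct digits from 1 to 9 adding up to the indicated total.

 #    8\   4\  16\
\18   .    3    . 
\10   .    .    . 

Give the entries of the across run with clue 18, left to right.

6 3 9

4 in 2 cells must be {1,3}; 16 in 2 cells must be {7,9}.
R2C2 = 4 − 3 = 1 completes the 4 down.
R2C3 = 7: the only remaining digit allowed by both the 10 across and the 16 down.
R1C3 = 16 − 7 = 9 completes the 16 down.
R2C1 = 10 − 8 = 2 completes the 10 across.
R1C1 = 18 − 12 = 6 completes the 18 across.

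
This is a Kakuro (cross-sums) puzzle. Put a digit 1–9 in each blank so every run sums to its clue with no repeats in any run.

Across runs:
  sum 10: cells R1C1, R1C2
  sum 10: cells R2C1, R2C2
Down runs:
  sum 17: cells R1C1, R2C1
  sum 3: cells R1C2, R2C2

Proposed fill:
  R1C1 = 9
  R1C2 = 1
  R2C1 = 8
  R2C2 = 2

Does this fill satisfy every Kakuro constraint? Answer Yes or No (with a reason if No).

Yes

Across: 9+1=10; 8+2=10. Down: 9+8=17; 1+2=3. No digit repeats within any run.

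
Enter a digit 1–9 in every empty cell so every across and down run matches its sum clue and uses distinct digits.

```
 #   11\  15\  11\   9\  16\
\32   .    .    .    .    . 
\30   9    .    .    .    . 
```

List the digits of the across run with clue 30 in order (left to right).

16 in 2 cells must be {7,9}.
R1C1 = 11 − 9 = 2 completes the 11 down.
R2C5 = 7: the only remaining digit allowed by both the 30 across and the 16 down.
R1C5 = 16 − 7 = 9 completes the 16 down.
Nothing is forced directly, so branch on R2C2, whose candidates are 6 or 8. If R2C2 = 6: then R1C2 would have to be in {6,7,8} for the 32 across but in {9} for the 15 down — contradiction. So R2C2 = 8.
R1C2 = 15 − 8 = 7 completes the 15 down.
Nothing is forced directly, so branch on R1C3, whose candidates are 6 or 8. If R1C3 = 8: that forces R1C4 = 6, after which R2C3 would have to be in {1,2,4,5} for the 30 across but in {3} for the 11 down — contradiction. So R1C3 = 6.
R1C4 = 32 − 24 = 8 completes the 32 across.
R2C3 = 11 − 6 = 5 completes the 11 down.
R2C4 = 30 − 29 = 1 completes the 30 across.

9 8 5 1 7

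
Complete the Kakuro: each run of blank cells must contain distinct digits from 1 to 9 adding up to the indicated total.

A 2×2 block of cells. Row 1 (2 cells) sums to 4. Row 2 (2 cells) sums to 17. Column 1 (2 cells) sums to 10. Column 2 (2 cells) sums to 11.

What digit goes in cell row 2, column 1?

9

4 in 2 cells must be {1,3}; 17 in 2 cells must be {8,9}.
The 4 across and the 11 down share only 3, so (1,2) = 3.
(2,2) = 11 − 3 = 8 completes the 11 down.
(1,1) = 4 − 3 = 1 completes the 4 across.
(2,1) = 17 − 8 = 9 completes the 17 across.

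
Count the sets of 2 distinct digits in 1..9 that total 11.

4

2 distinct digits from 1–9 sum between 3 and 17.
Enumerating: {2,9}, {3,8}, {4,7}, {5,6}.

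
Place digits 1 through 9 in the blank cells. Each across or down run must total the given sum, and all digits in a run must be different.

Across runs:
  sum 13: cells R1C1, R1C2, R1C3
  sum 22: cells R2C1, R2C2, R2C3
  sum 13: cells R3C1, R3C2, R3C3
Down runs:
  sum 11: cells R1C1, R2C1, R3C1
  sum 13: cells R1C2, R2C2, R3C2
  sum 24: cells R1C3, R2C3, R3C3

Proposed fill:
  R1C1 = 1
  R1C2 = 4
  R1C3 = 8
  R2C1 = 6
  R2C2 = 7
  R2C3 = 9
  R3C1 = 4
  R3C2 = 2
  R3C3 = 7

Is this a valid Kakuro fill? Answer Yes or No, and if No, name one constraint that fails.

Across: 1+4+8=13; 6+7+9=22; 4+2+7=13. Down: 1+6+4=11; 4+7+2=13; 8+9+7=24. No digit repeats within any run.

Yes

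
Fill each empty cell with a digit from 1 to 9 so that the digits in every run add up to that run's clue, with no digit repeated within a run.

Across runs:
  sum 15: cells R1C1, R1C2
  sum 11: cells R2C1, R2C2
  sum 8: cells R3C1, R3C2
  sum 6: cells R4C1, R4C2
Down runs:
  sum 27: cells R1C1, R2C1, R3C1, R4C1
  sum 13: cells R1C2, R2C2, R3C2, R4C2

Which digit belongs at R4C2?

Nothing is forced directly, so branch on R4C1, whose candidates are 4 or 5. If R4C1 = 4: that forces R3C1 = 6, R3C2 = 2, after which R4C2 would have to be in {2} for the 6 across but in {1,3,4,6,7} for the 13 down — contradiction. So R4C1 = 5.
R4C2 = 6 − 5 = 1 completes the 6 across.
Nothing is forced directly, so branch on R1C2, whose candidates are 6 or 7. If R1C2 = 7: then R1C1 would have to be in {8} for the 15 across but in {6,7,9} for the 27 down — contradiction. So R1C2 = 6.
R1C1 = 15 − 6 = 9 completes the 15 across.
R3C2 = 2: the only remaining digit allowed by both the 8 across and the 13 down.
R2C2 = 13 − 9 = 4 completes the 13 down.
R3C1 = 8 − 2 = 6 completes the 8 across.
R2C1 = 11 − 4 = 7 completes the 11 across.

1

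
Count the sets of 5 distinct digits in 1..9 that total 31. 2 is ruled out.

5 distinct digits from 1–9 sum between 15 and 35.
Dropping sets that contain 2.
Enumerating: {1,6,7,8,9}, {3,4,7,8,9}, {3,5,6,8,9}, {4,5,6,7,9}.

4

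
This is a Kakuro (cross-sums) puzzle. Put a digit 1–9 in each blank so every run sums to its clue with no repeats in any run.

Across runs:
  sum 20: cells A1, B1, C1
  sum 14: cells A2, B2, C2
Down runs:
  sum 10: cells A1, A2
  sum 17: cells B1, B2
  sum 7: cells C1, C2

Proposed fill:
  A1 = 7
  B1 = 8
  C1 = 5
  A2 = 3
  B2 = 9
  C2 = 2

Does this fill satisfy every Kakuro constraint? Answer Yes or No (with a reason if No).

Across: 7+8+5=20; 3+9+2=14. Down: 7+3=10; 8+9=17; 5+2=7. No digit repeats within any run.

Yes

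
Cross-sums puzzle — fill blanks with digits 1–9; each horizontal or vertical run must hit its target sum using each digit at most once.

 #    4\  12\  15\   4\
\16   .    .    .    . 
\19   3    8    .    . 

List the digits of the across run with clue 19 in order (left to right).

4 in 2 cells must be {1,3}.
R1C1 = 4 − 3 = 1 completes the 4 down.
R1C2 = 12 − 8 = 4 completes the 12 down.
Given what's placed, R1C4 must be 3 to fit the 16 across and 4 down.
R2C4 = 4 − 3 = 1 completes the 4 down.
R1C3 = 16 − 8 = 8 completes the 16 across.
R2C3 = 19 − 12 = 7 completes the 19 across.

3, 8, 7, 1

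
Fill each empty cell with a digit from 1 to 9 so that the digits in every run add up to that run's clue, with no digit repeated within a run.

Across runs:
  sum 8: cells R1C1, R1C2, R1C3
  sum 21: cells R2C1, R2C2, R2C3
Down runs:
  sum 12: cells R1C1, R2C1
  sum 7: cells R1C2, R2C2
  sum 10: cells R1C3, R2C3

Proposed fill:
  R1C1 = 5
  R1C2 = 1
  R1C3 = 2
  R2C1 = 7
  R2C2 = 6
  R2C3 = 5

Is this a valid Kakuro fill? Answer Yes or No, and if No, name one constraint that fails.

No — the down run R1C3–R2C3 sums to 7, not 10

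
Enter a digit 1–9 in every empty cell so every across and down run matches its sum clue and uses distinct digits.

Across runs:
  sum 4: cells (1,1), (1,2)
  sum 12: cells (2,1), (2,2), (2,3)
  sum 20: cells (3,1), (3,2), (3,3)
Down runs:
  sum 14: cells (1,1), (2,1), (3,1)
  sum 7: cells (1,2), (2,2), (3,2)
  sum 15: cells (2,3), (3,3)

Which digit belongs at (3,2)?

4

4 in 2 cells must be {1,3}; 7 in 3 cells must be {1,2,4}.
Only 1 fits (1,2) under both its across sum 4 and down sum 7.
Given what's placed, (3,2) must be 4 to fit the 20 across and 7 down.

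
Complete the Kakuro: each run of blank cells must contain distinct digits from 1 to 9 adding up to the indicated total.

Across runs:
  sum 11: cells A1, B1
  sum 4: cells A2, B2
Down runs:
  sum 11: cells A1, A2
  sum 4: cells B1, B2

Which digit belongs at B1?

3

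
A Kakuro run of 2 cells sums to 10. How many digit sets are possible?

2 distinct digits from 1–9 sum between 3 and 17.
Enumerating: {1,9}, {2,8}, {3,7}, {4,6}.

4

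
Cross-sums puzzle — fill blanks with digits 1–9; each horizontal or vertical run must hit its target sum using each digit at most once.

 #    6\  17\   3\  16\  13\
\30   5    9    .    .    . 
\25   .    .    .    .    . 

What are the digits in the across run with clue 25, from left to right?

17 in 2 cells must be {8,9}; 3 in 2 cells must be {1,2}; 16 in 2 cells must be {7,9}.
Given what's placed, R1C4 must be 7 to fit the 30 across and 16 down.
R2C1 = 6 − 5 = 1 completes the 6 down.
R2C2 = 17 − 9 = 8 completes the 17 down.
R2C3 = 2: the only remaining digit allowed by both the 25 across and the 3 down.
R2C4 = 16 − 7 = 9 completes the 16 down.
R2C5 = 25 − 20 = 5 completes the 25 across.

1 8 2 9 5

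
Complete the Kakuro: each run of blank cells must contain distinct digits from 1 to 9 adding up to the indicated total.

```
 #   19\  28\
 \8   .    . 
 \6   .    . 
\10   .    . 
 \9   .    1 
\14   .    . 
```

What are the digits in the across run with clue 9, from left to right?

R4C1 = 9 − 1 = 8 completes the 9 across.

8, 1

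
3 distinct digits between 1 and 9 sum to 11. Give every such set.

{1,2,8}; {1,3,7}; {1,4,6}; {2,3,6}; {2,4,5}

3 distinct digits from 1–9 sum between 6 and 24.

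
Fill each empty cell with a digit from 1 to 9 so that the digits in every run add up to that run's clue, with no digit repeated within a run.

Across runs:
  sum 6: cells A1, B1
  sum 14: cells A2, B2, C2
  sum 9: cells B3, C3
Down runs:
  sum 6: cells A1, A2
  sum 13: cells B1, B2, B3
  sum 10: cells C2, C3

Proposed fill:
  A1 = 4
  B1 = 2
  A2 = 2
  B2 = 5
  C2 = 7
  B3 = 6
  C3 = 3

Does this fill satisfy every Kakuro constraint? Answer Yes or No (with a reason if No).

Across: 4+2=6; 2+5+7=14; 6+3=9. Down: 4+2=6; 2+5+6=13; 7+3=10. No digit repeats within any run.

Yes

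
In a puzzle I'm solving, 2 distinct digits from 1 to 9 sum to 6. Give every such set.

{1,5}; {2,4}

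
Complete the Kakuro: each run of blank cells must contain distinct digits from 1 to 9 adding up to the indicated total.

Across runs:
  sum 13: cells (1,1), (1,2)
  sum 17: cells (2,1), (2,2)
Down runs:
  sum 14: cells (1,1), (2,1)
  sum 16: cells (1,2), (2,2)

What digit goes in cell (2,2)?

9

17 in 2 cells must be {8,9}; 16 in 2 cells must be {7,9}.
The 17 across and the 16 down share only 9, so (2,2) = 9.
(1,2) = 16 − 9 = 7 completes the 16 down.
(2,1) = 17 − 9 = 8 completes the 17 across.
(1,1) = 13 − 7 = 6 completes the 13 across.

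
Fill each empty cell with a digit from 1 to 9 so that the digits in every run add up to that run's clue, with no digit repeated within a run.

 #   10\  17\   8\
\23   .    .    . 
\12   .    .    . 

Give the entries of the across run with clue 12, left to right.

1, 9, 2

23 in 3 cells must be {6,8,9}; 17 in 2 cells must be {8,9}.
The 23 across and the 8 down share only 6, so R1C3 = 6.
R2C3 = 8 − 6 = 2 completes the 8 down.
Given what's placed, R2C2 must be 9 to fit the 12 across and 17 down.
R1C2 = 17 − 9 = 8 completes the 17 down.
R2C1 = 12 − 11 = 1 completes the 12 across.
R1C1 = 23 − 14 = 9 completes the 23 across.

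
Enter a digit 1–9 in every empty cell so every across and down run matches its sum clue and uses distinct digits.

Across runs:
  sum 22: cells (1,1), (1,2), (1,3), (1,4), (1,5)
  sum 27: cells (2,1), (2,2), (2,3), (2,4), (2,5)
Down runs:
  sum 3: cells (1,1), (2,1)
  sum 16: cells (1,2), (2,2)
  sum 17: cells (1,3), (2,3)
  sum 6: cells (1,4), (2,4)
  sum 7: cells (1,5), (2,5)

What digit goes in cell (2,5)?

4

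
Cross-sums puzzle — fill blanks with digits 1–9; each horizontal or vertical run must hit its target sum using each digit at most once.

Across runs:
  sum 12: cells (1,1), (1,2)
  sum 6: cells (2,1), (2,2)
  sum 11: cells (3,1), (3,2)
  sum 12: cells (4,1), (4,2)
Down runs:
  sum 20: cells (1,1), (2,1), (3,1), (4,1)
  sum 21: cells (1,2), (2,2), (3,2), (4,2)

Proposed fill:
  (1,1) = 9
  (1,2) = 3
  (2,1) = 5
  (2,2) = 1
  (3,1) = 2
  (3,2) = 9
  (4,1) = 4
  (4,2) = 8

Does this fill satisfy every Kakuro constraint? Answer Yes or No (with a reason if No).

Yes

Across: 9+3=12; 5+1=6; 2+9=11; 4+8=12. Down: 9+5+2+4=20; 3+1+9+8=21. No digit repeats within any run.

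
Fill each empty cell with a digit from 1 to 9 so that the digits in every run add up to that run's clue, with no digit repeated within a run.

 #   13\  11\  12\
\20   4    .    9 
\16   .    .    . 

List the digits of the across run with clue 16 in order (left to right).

9 4 3

R1C2 = 20 − 13 = 7 completes the 20 across.
R2C1 = 13 − 4 = 9 completes the 13 down.
R2C2 = 11 − 7 = 4 completes the 11 down.
R2C3 = 16 − 13 = 3 completes the 16 across.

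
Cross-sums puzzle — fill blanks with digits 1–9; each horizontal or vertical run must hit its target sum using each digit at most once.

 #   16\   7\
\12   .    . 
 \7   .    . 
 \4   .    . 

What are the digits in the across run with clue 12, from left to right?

4 in 2 cells must be {1,3}; 7 in 3 cells must be {1,2,4}.
The 12 across and the 7 down share only 4, so R1C2 = 4.
Given what's placed, R3C2 must be 1 to fit the 4 across and 7 down.
R1C1 = 12 − 4 = 8 completes the 12 across.
R2C2 = 7 − 5 = 2 completes the 7 down.
R3C1 = 4 − 1 = 3 completes the 4 across.
R2C1 = 7 − 2 = 5 completes the 7 across.

8 4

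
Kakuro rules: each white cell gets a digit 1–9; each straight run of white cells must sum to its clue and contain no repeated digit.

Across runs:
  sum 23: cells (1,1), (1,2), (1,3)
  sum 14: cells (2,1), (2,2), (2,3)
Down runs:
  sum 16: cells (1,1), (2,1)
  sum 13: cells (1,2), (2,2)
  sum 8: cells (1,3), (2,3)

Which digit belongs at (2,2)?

23 in 3 cells must be {6,8,9}; 16 in 2 cells must be {7,9}.
The 23 across and the 16 down share only 9, so (1,1) = 9.
Given what's placed, (1,3) must be 6 to fit the 23 across and 8 down.
(2,1) = 16 − 9 = 7 completes the 16 down.
(2,3) = 8 − 6 = 2 completes the 8 down.
(1,2) = 23 − 15 = 8 completes the 23 across.
(2,2) = 14 − 9 = 5 completes the 14 across.

5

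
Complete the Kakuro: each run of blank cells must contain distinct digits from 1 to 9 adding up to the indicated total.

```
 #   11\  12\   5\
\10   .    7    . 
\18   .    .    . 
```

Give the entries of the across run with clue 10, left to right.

2 7 1

Given what's placed, R1C1 must be 2 to fit the 10 across and 11 down.
R1C3 = 10 − 9 = 1 completes the 10 across.
R2C1 = 11 − 2 = 9 completes the 11 down.
R2C2 = 12 − 7 = 5 completes the 12 down.
R2C3 = 18 − 14 = 4 completes the 18 across.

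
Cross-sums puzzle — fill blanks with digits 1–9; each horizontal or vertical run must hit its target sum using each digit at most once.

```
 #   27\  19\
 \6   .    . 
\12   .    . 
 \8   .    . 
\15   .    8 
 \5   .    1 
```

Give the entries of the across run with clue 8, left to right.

6 2

R4C1 = 15 − 8 = 7 completes the 15 across.
R5C1 = 5 − 1 = 4 completes the 5 across.
No cell is forced outright now. R1C2 can only be 2 or 5 (the digits allowed by both its 6 across and its 19 down). If R1C2 = 2: then R1C1 would have to be in {4} for the 6 across but in {1,2,3,5,6,8,9} for the 27 down — contradiction. So R1C2 = 5.
R1C1 = 6 − 5 = 1 completes the 6 across.
R2C1 = 9: the only remaining digit allowed by both the 12 across and the 27 down.
R2C2 = 12 − 9 = 3 completes the 12 across.
R3C1 = 27 − 21 = 6 completes the 27 down.
R3C2 = 8 − 6 = 2 completes the 8 across.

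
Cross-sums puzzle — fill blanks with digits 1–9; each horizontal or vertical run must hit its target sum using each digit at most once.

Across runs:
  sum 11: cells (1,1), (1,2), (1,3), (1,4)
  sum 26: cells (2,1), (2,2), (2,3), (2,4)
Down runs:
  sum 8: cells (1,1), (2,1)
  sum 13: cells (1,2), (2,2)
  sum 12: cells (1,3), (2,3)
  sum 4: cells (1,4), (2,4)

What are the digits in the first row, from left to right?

11 in 4 cells must be {1,2,3,5}; 4 in 2 cells must be {1,3}.
Only 5 fits (1,2) under both its across sum 11 and down sum 13.
Given what's placed, (1,3) must be 3 to fit the 11 across and 12 down.
(1,4) = 1: the only remaining digit allowed by both the 11 across and the 4 down.
(2,2) = 13 − 5 = 8 completes the 13 down.
(2,3) = 12 − 3 = 9 completes the 12 down.
(2,4) = 4 − 1 = 3 completes the 4 down.
(1,1) = 11 − 9 = 2 completes the 11 across.

2 5 3 1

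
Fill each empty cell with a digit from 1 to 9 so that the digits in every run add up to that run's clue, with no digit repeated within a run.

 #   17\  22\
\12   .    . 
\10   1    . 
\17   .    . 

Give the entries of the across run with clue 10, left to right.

17 in 2 cells must be {8,9}.
R2C2 = 10 − 1 = 9 completes the 10 across.
R3C1 = 9: the only remaining digit allowed by both the 17 across and the 17 down.
R3C2 = 17 − 9 = 8 completes the 17 across.
R1C1 = 17 − 10 = 7 completes the 17 down.
R1C2 = 12 − 7 = 5 completes the 12 across.

1 9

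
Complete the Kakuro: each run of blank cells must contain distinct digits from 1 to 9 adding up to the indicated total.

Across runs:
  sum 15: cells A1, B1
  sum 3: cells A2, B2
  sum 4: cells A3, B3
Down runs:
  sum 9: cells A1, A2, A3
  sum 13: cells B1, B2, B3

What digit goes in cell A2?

2

3 in 2 cells must be {1,2}; 4 in 2 cells must be {1,3}.
The 15 across and the 9 down share only 6, so A1 = 6.
B1 = 15 − 6 = 9 completes the 15 across.
Given what's placed, B2 must be 1 to fit the 3 across and 13 down.
A3 = 1: the only remaining digit allowed by both the 4 across and the 9 down.
B3 = 4 − 1 = 3 completes the 4 across.
A2 = 3 − 1 = 2 completes the 3 across.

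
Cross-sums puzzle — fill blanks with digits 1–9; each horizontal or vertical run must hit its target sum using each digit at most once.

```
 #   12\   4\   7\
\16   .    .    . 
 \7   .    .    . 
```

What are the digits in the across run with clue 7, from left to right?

4 1 2

7 in 3 cells must be {1,2,4}; 4 in 2 cells must be {1,3}.
The 7 across and the 12 down share only 4, so R2C1 = 4.
Given what's placed, R2C2 must be 1 to fit the 7 across and 4 down.
R2C3 = 7 − 5 = 2 completes the 7 across.
R1C1 = 12 − 4 = 8 completes the 12 down.
R1C2 = 4 − 1 = 3 completes the 4 down.
R1C3 = 16 − 11 = 5 completes the 16 across.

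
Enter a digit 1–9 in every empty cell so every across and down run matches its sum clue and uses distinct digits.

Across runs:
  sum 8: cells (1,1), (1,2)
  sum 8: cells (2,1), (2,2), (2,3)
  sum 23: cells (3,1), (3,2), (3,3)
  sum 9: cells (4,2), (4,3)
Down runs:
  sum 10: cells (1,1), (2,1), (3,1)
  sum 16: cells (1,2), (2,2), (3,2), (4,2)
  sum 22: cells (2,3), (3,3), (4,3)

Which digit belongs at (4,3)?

23 in 3 cells must be {6,8,9}.
Only 5 fits (2,3) under both its across sum 8 and down sum 22.
The 23 across and the 10 down share only 6, so (3,1) = 6.
(4,3) = 8: the only remaining digit allowed by both the 9 across and the 22 down.

8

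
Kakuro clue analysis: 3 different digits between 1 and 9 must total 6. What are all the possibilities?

3 distinct digits from 1–9 sum between 6 and 24.
Only one set works: {1,2,3}.

{1,2,3}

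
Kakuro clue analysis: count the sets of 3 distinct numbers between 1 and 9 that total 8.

2

3 distinct digits from 1–9 sum between 6 and 24.
Enumerating: {1,2,5}, {1,3,4}.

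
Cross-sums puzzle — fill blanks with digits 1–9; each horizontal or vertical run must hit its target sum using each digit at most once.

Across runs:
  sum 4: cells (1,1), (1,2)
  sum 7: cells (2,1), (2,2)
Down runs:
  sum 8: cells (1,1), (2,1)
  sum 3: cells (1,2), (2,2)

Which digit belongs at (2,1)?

5

4 in 2 cells must be {1,3}; 3 in 2 cells must be {1,2}.
The 4 across and the 3 down share only 1, so (1,2) = 1.
(2,2) = 3 − 1 = 2 completes the 3 down.
(1,1) = 4 − 1 = 3 completes the 4 across.
(2,1) = 7 − 2 = 5 completes the 7 across.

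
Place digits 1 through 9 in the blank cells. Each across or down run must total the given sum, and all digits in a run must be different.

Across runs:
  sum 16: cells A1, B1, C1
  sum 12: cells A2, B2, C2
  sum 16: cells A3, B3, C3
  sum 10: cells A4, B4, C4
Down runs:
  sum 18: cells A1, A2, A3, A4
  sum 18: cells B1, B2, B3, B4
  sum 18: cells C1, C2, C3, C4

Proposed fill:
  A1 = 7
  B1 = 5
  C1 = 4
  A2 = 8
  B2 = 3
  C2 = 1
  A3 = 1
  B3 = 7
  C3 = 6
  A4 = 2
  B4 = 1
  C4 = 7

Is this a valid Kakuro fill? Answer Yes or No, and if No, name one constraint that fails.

No — the across run A3–C3 sums to 14, not 16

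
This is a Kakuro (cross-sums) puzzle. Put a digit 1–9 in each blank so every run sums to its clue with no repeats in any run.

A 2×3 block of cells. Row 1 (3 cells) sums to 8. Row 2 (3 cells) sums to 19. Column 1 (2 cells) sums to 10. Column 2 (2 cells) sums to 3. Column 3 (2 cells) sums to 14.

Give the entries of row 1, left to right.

2, 1, 5

3 in 2 cells must be {1,2}.
The 8 across and the 14 down share only 5, so (1,3) = 5.
The 19 across and the 3 down share only 2, so (2,2) = 2.
(2,3) = 14 − 5 = 9 completes the 14 down.
(1,2) = 3 − 2 = 1 completes the 3 down.
(2,1) = 19 − 11 = 8 completes the 19 across.
(1,1) = 8 − 6 = 2 completes the 8 across.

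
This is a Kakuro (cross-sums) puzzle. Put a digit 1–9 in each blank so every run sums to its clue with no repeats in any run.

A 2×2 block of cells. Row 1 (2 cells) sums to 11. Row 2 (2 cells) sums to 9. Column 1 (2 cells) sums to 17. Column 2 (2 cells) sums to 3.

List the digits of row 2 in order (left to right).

17 in 2 cells must be {8,9}; 3 in 2 cells must be {1,2}.
The 11 across and the 3 down share only 2, so (1,2) = 2.
The 9 across and the 17 down share only 8, so (2,1) = 8.
(2,2) = 9 − 8 = 1 completes the 9 across.
(1,1) = 11 − 2 = 9 completes the 11 across.

8 1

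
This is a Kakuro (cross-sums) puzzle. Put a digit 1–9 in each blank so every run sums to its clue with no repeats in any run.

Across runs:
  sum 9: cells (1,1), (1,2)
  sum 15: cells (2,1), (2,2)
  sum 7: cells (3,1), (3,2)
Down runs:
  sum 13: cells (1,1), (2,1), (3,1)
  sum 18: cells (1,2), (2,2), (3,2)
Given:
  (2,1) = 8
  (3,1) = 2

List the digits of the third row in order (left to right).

2 5

(1,1) = 13 − 10 = 3 completes the 13 down.
(1,2) = 9 − 3 = 6 completes the 9 across.
(2,2) = 15 − 8 = 7 completes the 15 across.
(3,2) = 7 − 2 = 5 completes the 7 across.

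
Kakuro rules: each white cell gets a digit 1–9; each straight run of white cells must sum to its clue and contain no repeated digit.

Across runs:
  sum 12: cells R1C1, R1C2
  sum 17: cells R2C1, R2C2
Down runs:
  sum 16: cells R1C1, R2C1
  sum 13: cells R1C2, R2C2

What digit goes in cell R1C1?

7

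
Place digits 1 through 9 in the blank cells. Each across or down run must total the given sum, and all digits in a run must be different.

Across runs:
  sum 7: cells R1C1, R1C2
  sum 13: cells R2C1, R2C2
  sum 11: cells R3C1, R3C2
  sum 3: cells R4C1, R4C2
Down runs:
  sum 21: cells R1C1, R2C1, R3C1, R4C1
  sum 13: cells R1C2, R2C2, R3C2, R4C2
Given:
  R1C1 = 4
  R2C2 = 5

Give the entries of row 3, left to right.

7 4

3 in 2 cells must be {1,2}.
R1C2 = 7 − 4 = 3 completes the 7 across.
R2C1 = 13 − 5 = 8 completes the 13 across.
Given what's placed, R3C2 must be 4 to fit the 11 across and 13 down.
R4C1 = 2: the only remaining digit allowed by both the 3 across and the 21 down.
R4C2 = 3 − 2 = 1 completes the 3 across.
R3C1 = 11 − 4 = 7 completes the 11 across.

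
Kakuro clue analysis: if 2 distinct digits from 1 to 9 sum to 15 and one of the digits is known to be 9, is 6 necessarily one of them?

Yes

The only way to make 15 from 2 distinct digits under that restriction is {6,9}, which contains 6.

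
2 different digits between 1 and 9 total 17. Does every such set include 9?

Yes

The only way to make 17 from 2 distinct digits is {8,9}, which contains 9.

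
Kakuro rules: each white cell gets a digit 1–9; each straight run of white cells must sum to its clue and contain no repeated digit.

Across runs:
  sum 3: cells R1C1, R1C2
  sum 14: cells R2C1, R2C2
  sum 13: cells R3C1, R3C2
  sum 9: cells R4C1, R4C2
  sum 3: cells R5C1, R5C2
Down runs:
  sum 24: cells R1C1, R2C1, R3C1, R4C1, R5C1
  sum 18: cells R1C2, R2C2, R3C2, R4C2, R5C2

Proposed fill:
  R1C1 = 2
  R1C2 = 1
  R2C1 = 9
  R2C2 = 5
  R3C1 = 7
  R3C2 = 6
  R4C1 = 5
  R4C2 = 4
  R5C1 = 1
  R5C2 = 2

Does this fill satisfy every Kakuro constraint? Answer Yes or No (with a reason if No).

Across: 2+1=3; 9+5=14; 7+6=13; 5+4=9; 1+2=3. Down: 2+9+7+5+1=24; 1+5+6+4+2=18. No digit repeats within any run.

Yes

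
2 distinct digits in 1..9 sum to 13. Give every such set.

{4,9}; {5,8}; {6,7}

2 distinct digits from 1–9 sum between 3 and 17.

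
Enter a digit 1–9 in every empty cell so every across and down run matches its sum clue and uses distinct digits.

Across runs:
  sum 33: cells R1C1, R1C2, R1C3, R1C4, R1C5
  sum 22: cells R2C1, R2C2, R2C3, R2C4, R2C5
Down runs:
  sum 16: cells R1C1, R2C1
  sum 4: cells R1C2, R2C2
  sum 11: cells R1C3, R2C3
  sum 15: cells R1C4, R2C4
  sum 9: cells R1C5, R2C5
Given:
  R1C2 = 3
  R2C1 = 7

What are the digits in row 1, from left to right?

9 3 8 6 7

16 in 2 cells must be {7,9}; 4 in 2 cells must be {1,3}.
R1C1 = 16 − 7 = 9 completes the 16 down.
R2C2 = 4 − 3 = 1 completes the 4 down.
Nothing is forced directly, so branch on R1C3, whose candidates are 6 or 7 or 8. If R1C3 = 6: that forces R2C3 = 5, R2C4 = 6, R2C5 = 3, after which R1C4 would have to be in {7,8} for the 33 across but in {9} for the 15 down — contradiction. If R1C3 = 7: that forces R2C3 = 4, R2C4 = 8, R2C5 = 2, after which R1C4 would have to be in {6,8} for the 33 across but in {7} for the 15 down — contradiction. So R1C3 = 8.
R2C3 = 11 − 8 = 3 completes the 11 down.
Nothing is forced directly, so branch on R2C4, whose candidates are 6 or 9. If R2C4 = 6: then R1C4 would have to be in {6,7} for the 33 across but in {9} for the 15 down — contradiction. So R2C4 = 9.
R1C4 = 15 − 9 = 6 completes the 15 down.
R1C5 = 33 − 26 = 7 completes the 33 across.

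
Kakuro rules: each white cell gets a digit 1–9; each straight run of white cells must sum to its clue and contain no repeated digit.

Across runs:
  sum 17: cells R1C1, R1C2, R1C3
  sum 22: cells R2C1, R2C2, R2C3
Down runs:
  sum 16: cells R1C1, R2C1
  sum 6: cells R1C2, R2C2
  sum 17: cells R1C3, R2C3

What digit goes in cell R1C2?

1

16 in 2 cells must be {7,9}; 17 in 2 cells must be {8,9}.
The 22 across and the 6 down share only 5, so R2C2 = 5.
R1C2 = 6 − 5 = 1 completes the 6 down.
Given what's placed, R1C3 must be 9 to fit the 17 across and 17 down.
R2C1 = 9: the only remaining digit allowed by both the 22 across and the 16 down.
R2C3 = 22 − 14 = 8 completes the 22 across.
R1C1 = 17 − 10 = 7 completes the 17 across.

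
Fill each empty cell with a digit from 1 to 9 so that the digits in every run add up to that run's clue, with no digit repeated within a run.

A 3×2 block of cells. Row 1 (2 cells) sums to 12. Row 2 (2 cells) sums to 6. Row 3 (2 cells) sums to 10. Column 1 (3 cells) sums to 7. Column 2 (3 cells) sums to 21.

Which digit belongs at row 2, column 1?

7 in 3 cells must be {1,2,4}.
The 12 across and the 7 down share only 4, so (1,1) = 4.
(1,2) = 12 − 4 = 8 completes the 12 across.
Given what's placed, (2,2) must be 4 to fit the 6 across and 21 down.
(3,2) = 21 − 12 = 9 completes the 21 down.
(2,1) = 6 − 4 = 2 completes the 6 across.
(3,1) = 10 − 9 = 1 completes the 10 across.

2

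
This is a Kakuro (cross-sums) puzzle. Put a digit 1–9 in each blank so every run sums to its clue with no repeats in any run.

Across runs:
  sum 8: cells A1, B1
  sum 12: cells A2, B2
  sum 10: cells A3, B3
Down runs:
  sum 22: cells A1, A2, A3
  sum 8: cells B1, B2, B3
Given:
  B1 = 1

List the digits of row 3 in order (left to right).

6 4

A1 = 8 − 1 = 7 completes the 8 across.
A2 = 9: the only remaining digit allowed by both the 12 across and the 22 down.
B2 = 12 − 9 = 3 completes the 12 across.
A3 = 22 − 16 = 6 completes the 22 down.
B3 = 10 − 6 = 4 completes the 10 across.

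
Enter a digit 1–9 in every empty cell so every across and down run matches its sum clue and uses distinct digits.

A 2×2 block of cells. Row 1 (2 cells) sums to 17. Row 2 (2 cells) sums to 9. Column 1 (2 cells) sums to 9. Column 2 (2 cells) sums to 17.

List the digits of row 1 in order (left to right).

8 9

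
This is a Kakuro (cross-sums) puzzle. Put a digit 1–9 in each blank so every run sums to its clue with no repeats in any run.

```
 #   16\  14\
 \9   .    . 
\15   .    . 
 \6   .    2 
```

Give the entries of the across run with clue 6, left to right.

4, 2

R3C1 = 6 − 2 = 4 completes the 6 across.
No cell is forced outright now. R2C1 can only be 7 or 9 (the digits allowed by both its 15 across and its 16 down). If R2C1 = 9: that forces R1C1 = 3, after which R1C2 would have to be in {6} for the 9 across but in {3,4,5,7,8,9} for the 14 down — contradiction. So R2C1 = 7.
R1C1 = 16 − 11 = 5 completes the 16 down.
R1C2 = 9 − 5 = 4 completes the 9 across.
R2C2 = 15 − 7 = 8 completes the 15 across.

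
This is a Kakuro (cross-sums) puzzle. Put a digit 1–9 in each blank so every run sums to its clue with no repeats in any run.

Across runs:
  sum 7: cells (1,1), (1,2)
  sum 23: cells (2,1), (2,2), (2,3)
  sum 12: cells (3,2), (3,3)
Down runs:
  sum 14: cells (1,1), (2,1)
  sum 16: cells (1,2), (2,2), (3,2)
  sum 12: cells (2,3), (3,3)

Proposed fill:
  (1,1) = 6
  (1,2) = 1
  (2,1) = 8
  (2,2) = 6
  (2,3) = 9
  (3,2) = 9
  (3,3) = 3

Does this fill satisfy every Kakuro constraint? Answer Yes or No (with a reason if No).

Across: 6+1=7; 8+6+9=23; 9+3=12. Down: 6+8=14; 1+6+9=16; 9+3=12. No digit repeats within any run.

Yes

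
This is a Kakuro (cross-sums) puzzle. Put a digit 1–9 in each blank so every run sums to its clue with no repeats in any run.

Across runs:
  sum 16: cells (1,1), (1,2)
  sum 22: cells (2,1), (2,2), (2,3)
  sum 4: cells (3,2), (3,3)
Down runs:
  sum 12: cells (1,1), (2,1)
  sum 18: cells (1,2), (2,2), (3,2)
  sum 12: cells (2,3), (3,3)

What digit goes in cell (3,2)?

16 in 2 cells must be {7,9}; 4 in 2 cells must be {1,3}.
The 4 across and the 12 down share only 3, so (3,3) = 3.
(2,3) = 12 − 3 = 9 completes the 12 down.
(3,2) = 4 − 3 = 1 completes the 4 across.
(1,2) = 9: the only remaining digit allowed by both the 16 across and the 18 down.
(2,2) = 18 − 10 = 8 completes the 18 down.
(1,1) = 16 − 9 = 7 completes the 16 across.
(2,1) = 22 − 17 = 5 completes the 22 across.

1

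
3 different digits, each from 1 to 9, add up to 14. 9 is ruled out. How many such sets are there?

6

3 distinct digits from 1–9 sum between 6 and 24.
Dropping sets that contain 9.
Enumerating: {1,5,8}, {1,6,7}, {2,4,8}, {2,5,7}, {3,4,7}, {3,5,6}.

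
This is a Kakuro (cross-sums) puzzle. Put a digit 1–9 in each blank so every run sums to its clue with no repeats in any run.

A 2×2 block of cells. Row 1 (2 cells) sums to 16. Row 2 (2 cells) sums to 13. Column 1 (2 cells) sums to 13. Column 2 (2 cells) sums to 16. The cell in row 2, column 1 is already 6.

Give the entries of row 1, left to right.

16 in 2 cells must be {7,9}.
(1,1) = 13 − 6 = 7 completes the 13 down.
(1,2) = 16 − 7 = 9 completes the 16 across.
(2,2) = 13 − 6 = 7 completes the 13 across.

7 9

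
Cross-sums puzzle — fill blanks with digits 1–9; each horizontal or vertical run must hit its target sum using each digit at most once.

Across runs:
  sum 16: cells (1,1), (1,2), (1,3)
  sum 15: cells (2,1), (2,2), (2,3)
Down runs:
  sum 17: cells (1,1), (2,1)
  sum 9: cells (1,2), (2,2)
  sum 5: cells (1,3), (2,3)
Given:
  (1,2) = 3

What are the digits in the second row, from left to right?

8 6 1

17 in 2 cells must be {8,9}.
(1,3) = 4: the only remaining digit allowed by both the 16 across and the 5 down.
(2,2) = 9 − 3 = 6 completes the 9 down.
(2,3) = 5 − 4 = 1 completes the 5 down.
(1,1) = 16 − 7 = 9 completes the 16 across.
(2,1) = 15 − 7 = 8 completes the 15 across.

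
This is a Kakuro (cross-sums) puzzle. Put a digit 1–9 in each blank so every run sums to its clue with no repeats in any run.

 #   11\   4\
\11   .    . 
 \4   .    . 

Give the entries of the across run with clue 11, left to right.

8 3

4 in 2 cells must be {1,3}.
The 11 across and the 4 down share only 3, so R1C2 = 3.
The 4 across and the 11 down share only 3, so R2C1 = 3.
R2C2 = 4 − 3 = 1 completes the 4 across.
R1C1 = 11 − 3 = 8 completes the 11 across.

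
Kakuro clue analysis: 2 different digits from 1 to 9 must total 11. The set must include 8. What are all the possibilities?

{3,8}

2 distinct digits from 1–9 sum between 3 and 17.
Keeping only sets containing 8.
Only one set works: {3,8}.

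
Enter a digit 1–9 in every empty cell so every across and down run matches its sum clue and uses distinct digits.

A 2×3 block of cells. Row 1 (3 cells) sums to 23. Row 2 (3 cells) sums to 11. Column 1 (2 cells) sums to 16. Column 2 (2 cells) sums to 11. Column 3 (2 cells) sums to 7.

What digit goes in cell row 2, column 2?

3

23 in 3 cells must be {6,8,9}; 16 in 2 cells must be {7,9}.
The 23 across and the 16 down share only 9, so (1,1) = 9.
Given what's placed, (1,3) must be 6 to fit the 23 across and 7 down.
(2,1) = 16 − 9 = 7 completes the 16 down.
(2,2) = 3: the only remaining digit allowed by both the 11 across and the 11 down.
(2,3) = 11 − 10 = 1 completes the 11 across.
(1,2) = 23 − 15 = 8 completes the 23 across.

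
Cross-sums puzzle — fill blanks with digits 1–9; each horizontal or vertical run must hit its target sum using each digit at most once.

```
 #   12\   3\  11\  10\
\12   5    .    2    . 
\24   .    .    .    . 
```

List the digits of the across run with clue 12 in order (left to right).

5 1 2 4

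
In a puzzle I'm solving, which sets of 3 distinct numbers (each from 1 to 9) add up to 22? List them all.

{5,8,9}; {6,7,9}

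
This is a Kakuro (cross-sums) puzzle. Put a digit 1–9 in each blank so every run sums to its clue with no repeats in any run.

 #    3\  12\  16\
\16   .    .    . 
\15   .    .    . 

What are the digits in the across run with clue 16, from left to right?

3 in 2 cells must be {1,2}; 16 in 2 cells must be {7,9}.
Nothing is forced directly, so branch on R1C1, whose candidates are 1 or 2. If R1C1 = 2: that forces R1C3 = 9, R2C1 = 1, after which R2C3 would have to be in {5,6,8,9} for the 15 across but in {7} for the 16 down — contradiction. So R1C1 = 1.
R2C1 = 3 − 1 = 2 completes the 3 down.
Nothing is forced directly, so branch on R1C3, whose candidates are 7 or 9. If R1C3 = 9: then R1C2 would have to be in {6} for the 16 across but in {3,4,5,7,8,9} for the 12 down — contradiction. So R1C3 = 7.
R1C2 = 16 − 8 = 8 completes the 16 across.
R2C2 = 12 − 8 = 4 completes the 12 down.
R2C3 = 15 − 6 = 9 completes the 15 across.

1, 8, 7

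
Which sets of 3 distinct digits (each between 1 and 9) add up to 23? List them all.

{6,8,9}

3 distinct digits from 1–9 sum between 6 and 24.
Only one set works: {6,8,9}.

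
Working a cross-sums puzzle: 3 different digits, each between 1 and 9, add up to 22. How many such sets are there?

2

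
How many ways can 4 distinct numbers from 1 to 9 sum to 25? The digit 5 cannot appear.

4 distinct digits from 1–9 sum between 10 and 30.
Dropping sets that contain 5.
Enumerating: {1,7,8,9}, {2,6,8,9}, {3,6,7,9}, {4,6,7,8}.

4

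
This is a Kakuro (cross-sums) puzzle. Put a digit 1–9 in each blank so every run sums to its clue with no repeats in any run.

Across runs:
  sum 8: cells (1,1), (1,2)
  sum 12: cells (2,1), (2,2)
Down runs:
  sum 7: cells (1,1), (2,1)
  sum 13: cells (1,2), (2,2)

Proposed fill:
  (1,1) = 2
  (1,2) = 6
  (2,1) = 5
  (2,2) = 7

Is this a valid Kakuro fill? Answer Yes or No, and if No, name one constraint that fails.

Yes

Across: 2+6=8; 5+7=12. Down: 2+5=7; 6+7=13. No digit repeats within any run.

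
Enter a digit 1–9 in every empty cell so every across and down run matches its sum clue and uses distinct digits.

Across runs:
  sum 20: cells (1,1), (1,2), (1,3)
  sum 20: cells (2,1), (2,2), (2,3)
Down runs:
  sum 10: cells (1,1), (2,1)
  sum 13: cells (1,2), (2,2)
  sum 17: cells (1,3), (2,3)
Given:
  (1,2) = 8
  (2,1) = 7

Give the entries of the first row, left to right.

17 in 2 cells must be {8,9}.
(1,1) = 10 − 7 = 3 completes the 10 down.
(1,3) = 20 − 11 = 9 completes the 20 across.
(2,2) = 13 − 8 = 5 completes the 13 down.
(2,3) = 20 − 12 = 8 completes the 20 across.

3 8 9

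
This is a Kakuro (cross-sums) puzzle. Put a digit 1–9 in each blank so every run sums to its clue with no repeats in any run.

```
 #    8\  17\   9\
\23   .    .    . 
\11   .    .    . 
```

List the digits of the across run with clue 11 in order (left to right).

2 8 1

23 in 3 cells must be {6,8,9}; 17 in 2 cells must be {8,9}.
The 23 across and the 8 down share only 6, so R1C1 = 6.
Given what's placed, R1C3 must be 8 to fit the 23 across and 9 down.
R2C1 = 8 − 6 = 2 completes the 8 down.
R2C2 = 8: the only remaining digit allowed by both the 11 across and the 17 down.
R2C3 = 11 − 10 = 1 completes the 11 across.
R1C2 = 23 − 14 = 9 completes the 23 across.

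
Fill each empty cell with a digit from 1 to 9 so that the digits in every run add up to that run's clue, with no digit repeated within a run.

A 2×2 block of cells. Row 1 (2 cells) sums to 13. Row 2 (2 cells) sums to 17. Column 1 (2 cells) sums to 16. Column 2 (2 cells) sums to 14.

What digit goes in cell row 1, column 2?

6

17 in 2 cells must be {8,9}; 16 in 2 cells must be {7,9}.
The 17 across and the 16 down share only 9, so (2,1) = 9.
(2,2) = 17 − 9 = 8 completes the 17 across.
(1,1) = 16 − 9 = 7 completes the 16 down.
(1,2) = 13 − 7 = 6 completes the 13 across.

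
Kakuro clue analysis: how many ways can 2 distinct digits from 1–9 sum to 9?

4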